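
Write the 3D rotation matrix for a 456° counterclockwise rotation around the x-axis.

Rotation matrix for counterclockwise 456° around x-axis:
cos(456°) = -0.1045, sin(456°) = 0.9945
Result: [[1, 0, 0], [0, -0.1045, -0.9945], [0, 0.9945, -0.1045]]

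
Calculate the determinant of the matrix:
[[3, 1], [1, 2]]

For a 2×2 matrix [[a, b], [c, d]], det = ad - bc
det = (3)(2) - (1)(1) = 6 - 1 = 5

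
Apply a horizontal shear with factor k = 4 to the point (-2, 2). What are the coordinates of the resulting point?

Shear matrix for horizontal shear with factor k = 4:
[[1, 4], [0, 1]]
Result: (-2, 2) → (6, 2)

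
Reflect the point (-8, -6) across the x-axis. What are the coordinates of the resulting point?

Reflection across x-axis: (-8, -6) → (-8, 6)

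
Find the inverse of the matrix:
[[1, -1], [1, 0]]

For [[a,b],[c,d]], inverse = (1/det)·[[d,-b],[-c,a]]
det = (1)(0) - (-1)(1) = 0 - -1 = 1
Inverse = [[0, 1], [-1, 1]]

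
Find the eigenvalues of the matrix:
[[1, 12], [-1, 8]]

Characteristic equation: det(A - λI) = 0
λ² - (trace)λ + (det) = 0
trace = 1 + 8 = 9, det = (1)(8) - (12)(-1) = 20
λ² - (9)λ + (20) = 0
λ = (9 ± √((9)² - 4·(20))) / 2 = (9 ± √1) / 2
Solving: λ = 4, 5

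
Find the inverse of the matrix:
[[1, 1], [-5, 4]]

For [[a,b],[c,d]], inverse = (1/det)·[[d,-b],[-c,a]]
det = (1)(4) - (1)(-5) = 4 - -5 = 9
Inverse = (1/9)·[[4, -1], [5, 1]]
= [[4/9, -1/9], [5/9, 1/9]]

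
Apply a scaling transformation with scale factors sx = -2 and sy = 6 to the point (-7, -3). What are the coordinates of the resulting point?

Scaling matrix:
[[-2, 0], [0, 6]]
Result: (-7 × -2, -3 × 6) = (14, -18)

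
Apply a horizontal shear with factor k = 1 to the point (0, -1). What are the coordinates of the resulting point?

Shear matrix for horizontal shear with factor k = 1:
[[1, 1], [0, 1]]
Result: (0, -1) → (-1, -1)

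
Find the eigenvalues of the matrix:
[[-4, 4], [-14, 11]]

Characteristic equation: det(A - λI) = 0
λ² - (trace)λ + (det) = 0
trace = -4 + 11 = 7, det = (-4)(11) - (4)(-14) = 12
λ² - (7)λ + (12) = 0
λ = (7 ± √((7)² - 4·(12))) / 2 = (7 ± √1) / 2
Solving: λ = 3, 4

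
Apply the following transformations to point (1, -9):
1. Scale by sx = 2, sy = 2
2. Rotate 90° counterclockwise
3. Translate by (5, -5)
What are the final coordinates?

Step 1: Scale → (2, -18)
Step 2: Rotate 90° → (18, 2)
Step 3: Translate → (23, -3)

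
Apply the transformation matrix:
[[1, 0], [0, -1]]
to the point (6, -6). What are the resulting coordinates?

Matrix multiplication:
[[1, 0], [0, -1]] × [6, -6]ᵀ
= [(1)(6) + (0)(-6), (0)(6) + (-1)(-6)]ᵀ
= [6, 6]ᵀ
Result: (6, 6)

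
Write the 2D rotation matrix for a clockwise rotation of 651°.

Rotation matrix formula: [[cos θ, -sin θ], [sin θ, cos θ]]
A clockwise rotation by 651° is equivalent to a counterclockwise rotation by -651°.
For θ = -651°:
cos(-651°) = 0.3584
sin(-651°) = 0.9336
Result: [[0.3584, -0.9336], [0.9336, 0.3584]]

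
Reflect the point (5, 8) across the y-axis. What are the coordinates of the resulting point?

Reflection across y-axis: (5, 8) → (-5, 8)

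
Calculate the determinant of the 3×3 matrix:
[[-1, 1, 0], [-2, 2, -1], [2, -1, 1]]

Expansion along first row:
det = -1·det([[2,-1],[-1,1]]) - 1·det([[-2,-1],[2,1]]) + 0·det([[-2,2],[2,-1]])
    = -1·(2·1 - -1·-1) - 1·(-2·1 - -1·2) + 0·(-2·-1 - 2·2)
    = -1·1 - 1·0 + 0·-2
    = -1 + 0 + 0 = -1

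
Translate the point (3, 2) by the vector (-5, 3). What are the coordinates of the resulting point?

Translation by (-5, 3) (homogeneous matrix [[1, 0, -5], [0, 1, 3], [0, 0, 1]]):
x' = 3 + -5 = -2
y' = 2 + 3 = 5
Result: (-2, 5)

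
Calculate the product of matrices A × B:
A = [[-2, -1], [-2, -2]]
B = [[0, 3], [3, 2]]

Matrix multiplication:
C[0][0] = -2×0 + -1×3 = -3
C[0][1] = -2×3 + -1×2 = -8
C[1][0] = -2×0 + -2×3 = -6
C[1][1] = -2×3 + -2×2 = -10
Result: [[-3, -8], [-6, -10]]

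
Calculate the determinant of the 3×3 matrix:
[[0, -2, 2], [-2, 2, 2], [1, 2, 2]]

Expansion along first row:
det = 0·det([[2,2],[2,2]]) - -2·det([[-2,2],[1,2]]) + 2·det([[-2,2],[1,2]])
    = 0·(2·2 - 2·2) - -2·(-2·2 - 2·1) + 2·(-2·2 - 2·1)
    = 0·0 - -2·-6 + 2·-6
    = 0 + -12 + -12 = -24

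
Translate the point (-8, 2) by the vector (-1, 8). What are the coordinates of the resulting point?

Translation by (-1, 8) (homogeneous matrix [[1, 0, -1], [0, 1, 8], [0, 0, 1]]):
x' = -8 + -1 = -9
y' = 2 + 8 = 10
Result: (-9, 10)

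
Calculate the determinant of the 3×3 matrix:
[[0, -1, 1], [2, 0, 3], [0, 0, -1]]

Expansion along first row:
det = 0·det([[0,3],[0,-1]]) - -1·det([[2,3],[0,-1]]) + 1·det([[2,0],[0,0]])
    = 0·(0·-1 - 3·0) - -1·(2·-1 - 3·0) + 1·(2·0 - 0·0)
    = 0·0 - -1·-2 + 1·0
    = 0 + -2 + 0 = -2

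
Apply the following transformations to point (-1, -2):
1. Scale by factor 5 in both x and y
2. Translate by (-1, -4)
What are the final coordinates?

Step 1: Scale (-1, -2) by 5 → (-5, -10)
Step 2: Translate by (-1, -4) → (-6, -14)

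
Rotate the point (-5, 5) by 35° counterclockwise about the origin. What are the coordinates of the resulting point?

Rotation matrix for 35°: [[cos 35°, -sin 35°], [sin 35°, cos 35°]] ≈ [[0.819152, -0.573576], [0.573576, 0.819152]]
[[0.819152, -0.573576], [0.573576, 0.819152]] × [-5, 5]ᵀ ≈ [-6.9636, 1.2279]ᵀ
Result: (-6.9636, 1.2279)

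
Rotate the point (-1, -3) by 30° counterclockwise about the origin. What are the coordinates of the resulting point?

Rotation matrix for 30°: [[cos 30°, -sin 30°], [sin 30°, cos 30°]] ≈ [[0.866025, -0.500000], [0.500000, 0.866025]]
[[0.866025, -0.500000], [0.500000, 0.866025]] × [-1, -3]ᵀ ≈ [0.6340, -3.0981]ᵀ
Result: (0.6340, -3.0981)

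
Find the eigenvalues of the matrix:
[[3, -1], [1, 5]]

Characteristic equation: det(A - λI) = 0
λ² - (trace)λ + (det) = 0
trace = 3 + 5 = 8, det = (3)(5) - (-1)(1) = 16
λ² - (8)λ + (16) = 0
λ = (8 ± √((8)² - 4·(16))) / 2 = (8 ± √0) / 2
Solving: λ = 4, 4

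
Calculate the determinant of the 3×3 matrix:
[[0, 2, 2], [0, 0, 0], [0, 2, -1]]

Expansion along first row:
det = 0·det([[0,0],[2,-1]]) - 2·det([[0,0],[0,-1]]) + 2·det([[0,0],[0,2]])
    = 0·(0·-1 - 0·2) - 2·(0·-1 - 0·0) + 2·(0·2 - 0·0)
    = 0·0 - 2·0 + 2·0
    = 0 + 0 + 0 = 0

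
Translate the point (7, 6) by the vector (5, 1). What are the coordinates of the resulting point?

Translation by (5, 1) (homogeneous matrix [[1, 0, 5], [0, 1, 1], [0, 0, 1]]):
x' = 7 + 5 = 12
y' = 6 + 1 = 7
Result: (12, 7)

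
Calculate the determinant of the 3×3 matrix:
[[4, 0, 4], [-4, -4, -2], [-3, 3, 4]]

Expansion along first row:
det = 4·det([[-4,-2],[3,4]]) - 0·det([[-4,-2],[-3,4]]) + 4·det([[-4,-4],[-3,3]])
    = 4·(-4·4 - -2·3) - 0·(-4·4 - -2·-3) + 4·(-4·3 - -4·-3)
    = 4·-10 - 0·-22 + 4·-24
    = -40 + 0 + -96 = -136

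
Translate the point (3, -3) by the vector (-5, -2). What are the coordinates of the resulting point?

Translation by (-5, -2) (homogeneous matrix [[1, 0, -5], [0, 1, -2], [0, 0, 1]]):
x' = 3 + -5 = -2
y' = -3 + -2 = -5
Result: (-2, -5)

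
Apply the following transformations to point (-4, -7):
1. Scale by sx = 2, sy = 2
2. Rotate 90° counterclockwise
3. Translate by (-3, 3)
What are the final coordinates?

Step 1: Scale → (-8, -14)
Step 2: Rotate 90° → (14, -8)
Step 3: Translate → (11, -5)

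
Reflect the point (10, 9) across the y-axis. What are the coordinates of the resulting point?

Reflection across y-axis: (10, 9) → (-10, 9)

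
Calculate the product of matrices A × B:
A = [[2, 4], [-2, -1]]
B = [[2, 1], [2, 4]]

Matrix multiplication:
C[0][0] = 2×2 + 4×2 = 12
C[0][1] = 2×1 + 4×4 = 18
C[1][0] = -2×2 + -1×2 = -6
C[1][1] = -2×1 + -1×4 = -6
Result: [[12, 18], [-6, -6]]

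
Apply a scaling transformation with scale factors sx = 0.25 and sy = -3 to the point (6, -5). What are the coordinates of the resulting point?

Scaling matrix:
[[0.25, 0], [0, -3]]
Result: (6 × 0.25, -5 × -3) = (1.5, 15)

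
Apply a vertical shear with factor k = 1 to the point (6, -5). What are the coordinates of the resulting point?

Shear matrix for vertical shear with factor k = 1:
[[1, 0], [1, 1]]
Result: (6, -5) → (6, 1)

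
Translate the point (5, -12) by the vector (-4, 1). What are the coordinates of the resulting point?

Translation by (-4, 1) (homogeneous matrix [[1, 0, -4], [0, 1, 1], [0, 0, 1]]):
x' = 5 + -4 = 1
y' = -12 + 1 = -11
Result: (1, -11)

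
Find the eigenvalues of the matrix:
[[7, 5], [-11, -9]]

Characteristic equation: det(A - λI) = 0
λ² - (trace)λ + (det) = 0
trace = 7 + -9 = -2, det = (7)(-9) - (5)(-11) = -8
λ² - (-2)λ + (-8) = 0
λ = (-2 ± √((-2)² - 4·(-8))) / 2 = (-2 ± √36) / 2
Solving: λ = -4, 2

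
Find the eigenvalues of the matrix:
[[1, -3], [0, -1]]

Characteristic equation: det(A - λI) = 0
λ² - (trace)λ + (det) = 0
trace = 1 + -1 = 0, det = (1)(-1) - (-3)(0) = -1
λ² - (0)λ + (-1) = 0
λ = (0 ± √((0)² - 4·(-1))) / 2 = (0 ± √4) / 2
Solving: λ = -1, 1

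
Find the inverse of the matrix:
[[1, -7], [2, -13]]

For [[a,b],[c,d]], inverse = (1/det)·[[d,-b],[-c,a]]
det = (1)(-13) - (-7)(2) = -13 - -14 = 1
Inverse = [[-13, 7], [-2, 1]]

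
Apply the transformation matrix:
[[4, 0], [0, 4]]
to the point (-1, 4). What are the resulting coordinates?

Matrix multiplication:
[[4, 0], [0, 4]] × [-1, 4]ᵀ
= [(4)(-1) + (0)(4), (0)(-1) + (4)(4)]ᵀ
= [-4, 16]ᵀ
Result: (-4, 16)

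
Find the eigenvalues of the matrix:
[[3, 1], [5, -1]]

Characteristic equation: det(A - λI) = 0
λ² - (trace)λ + (det) = 0
trace = 3 + -1 = 2, det = (3)(-1) - (1)(5) = -8
λ² - (2)λ + (-8) = 0
λ = (2 ± √((2)² - 4·(-8))) / 2 = (2 ± √36) / 2
Solving: λ = -2, 4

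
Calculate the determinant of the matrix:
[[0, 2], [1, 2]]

For a 2×2 matrix [[a, b], [c, d]], det = ad - bc
det = (0)(2) - (2)(1) = 0 - 2 = -2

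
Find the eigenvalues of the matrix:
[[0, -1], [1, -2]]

Characteristic equation: det(A - λI) = 0
λ² - (trace)λ + (det) = 0
trace = 0 + -2 = -2, det = (0)(-2) - (-1)(1) = 1
λ² - (-2)λ + (1) = 0
λ = (-2 ± √((-2)² - 4·(1))) / 2 = (-2 ± √0) / 2
Solving: λ = -1, -1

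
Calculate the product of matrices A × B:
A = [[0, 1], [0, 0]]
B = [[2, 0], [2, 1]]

Matrix multiplication:
C[0][0] = 0×2 + 1×2 = 2
C[0][1] = 0×0 + 1×1 = 1
C[1][0] = 0×2 + 0×2 = 0
C[1][1] = 0×0 + 0×1 = 0
Result: [[2, 1], [0, 0]]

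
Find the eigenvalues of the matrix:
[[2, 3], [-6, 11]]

Characteristic equation: det(A - λI) = 0
λ² - (trace)λ + (det) = 0
trace = 2 + 11 = 13, det = (2)(11) - (3)(-6) = 40
λ² - (13)λ + (40) = 0
λ = (13 ± √((13)² - 4·(40))) / 2 = (13 ± √9) / 2
Solving: λ = 5, 8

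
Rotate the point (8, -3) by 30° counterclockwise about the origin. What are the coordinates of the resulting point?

Rotation matrix for 30°: [[cos 30°, -sin 30°], [sin 30°, cos 30°]] ≈ [[0.866025, -0.500000], [0.500000, 0.866025]]
[[0.866025, -0.500000], [0.500000, 0.866025]] × [8, -3]ᵀ ≈ [8.4282, 1.4019]ᵀ
Result: (8.4282, 1.4019)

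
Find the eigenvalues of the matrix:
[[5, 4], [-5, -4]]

Characteristic equation: det(A - λI) = 0
λ² - (trace)λ + (det) = 0
trace = 5 + -4 = 1, det = (5)(-4) - (4)(-5) = 0
λ² - (1)λ + (0) = 0
λ = (1 ± √((1)² - 4·(0))) / 2 = (1 ± √1) / 2
Solving: λ = 0, 1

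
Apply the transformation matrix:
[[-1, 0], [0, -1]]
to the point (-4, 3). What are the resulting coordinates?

Matrix multiplication:
[[-1, 0], [0, -1]] × [-4, 3]ᵀ
= [(-1)(-4) + (0)(3), (0)(-4) + (-1)(3)]ᵀ
= [4, -3]ᵀ
Result: (4, -3)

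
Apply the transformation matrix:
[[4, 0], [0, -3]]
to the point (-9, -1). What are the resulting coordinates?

Matrix multiplication:
[[4, 0], [0, -3]] × [-9, -1]ᵀ
= [(4)(-9) + (0)(-1), (0)(-9) + (-3)(-1)]ᵀ
= [-36, 3]ᵀ
Result: (-36, 3)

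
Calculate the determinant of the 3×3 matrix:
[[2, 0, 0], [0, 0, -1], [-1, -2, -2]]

Expansion along first row:
det = 2·det([[0,-1],[-2,-2]]) - 0·det([[0,-1],[-1,-2]]) + 0·det([[0,0],[-1,-2]])
    = 2·(0·-2 - -1·-2) - 0·(0·-2 - -1·-1) + 0·(0·-2 - 0·-1)
    = 2·-2 - 0·-1 + 0·0
    = -4 + 0 + 0 = -4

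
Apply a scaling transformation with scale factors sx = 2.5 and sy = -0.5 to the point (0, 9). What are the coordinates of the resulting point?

Scaling matrix:
[[2.50, 0], [0, -0.50]]
Result: (0 × 2.5, 9 × -0.5) = (0, -4.5)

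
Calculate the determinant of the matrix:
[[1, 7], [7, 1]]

For a 2×2 matrix [[a, b], [c, d]], det = ad - bc
det = (1)(1) - (7)(7) = 1 - 49 = -48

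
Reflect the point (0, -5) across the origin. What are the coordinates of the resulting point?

Reflection across origin: (0, -5) → (0, 5)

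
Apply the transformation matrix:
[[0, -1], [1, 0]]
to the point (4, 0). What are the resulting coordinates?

Matrix multiplication:
[[0, -1], [1, 0]] × [4, 0]ᵀ
= [(0)(4) + (-1)(0), (1)(4) + (0)(0)]ᵀ
= [0, 4]ᵀ
Result: (0, 4)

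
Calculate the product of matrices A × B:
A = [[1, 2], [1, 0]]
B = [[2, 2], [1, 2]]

Matrix multiplication:
C[0][0] = 1×2 + 2×1 = 4
C[0][1] = 1×2 + 2×2 = 6
C[1][0] = 1×2 + 0×1 = 2
C[1][1] = 1×2 + 0×2 = 2
Result: [[4, 6], [2, 2]]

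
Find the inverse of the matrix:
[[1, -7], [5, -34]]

For [[a,b],[c,d]], inverse = (1/det)·[[d,-b],[-c,a]]
det = (1)(-34) - (-7)(5) = -34 - -35 = 1
Inverse = [[-34, 7], [-5, 1]]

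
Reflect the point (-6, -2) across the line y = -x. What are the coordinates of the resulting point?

Reflection across line y = -x: (-6, -2) → (2, 6)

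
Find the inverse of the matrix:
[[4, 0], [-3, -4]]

For [[a,b],[c,d]], inverse = (1/det)·[[d,-b],[-c,a]]
det = (4)(-4) - (0)(-3) = -16 - 0 = -16
Inverse = (1/-16)·[[-4, 0], [3, 4]]
= [[1/4, 0], [-3/16, -1/4]]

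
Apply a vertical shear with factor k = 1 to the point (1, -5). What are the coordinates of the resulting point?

Shear matrix for vertical shear with factor k = 1:
[[1, 0], [1, 1]]
Result: (1, -5) → (1, -4)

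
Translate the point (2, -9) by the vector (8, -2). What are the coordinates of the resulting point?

Translation by (8, -2) (homogeneous matrix [[1, 0, 8], [0, 1, -2], [0, 0, 1]]):
x' = 2 + 8 = 10
y' = -9 + -2 = -11
Result: (10, -11)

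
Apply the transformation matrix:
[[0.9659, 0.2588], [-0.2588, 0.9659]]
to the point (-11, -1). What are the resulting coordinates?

Matrix multiplication:
[[0.9659, 0.2588], [-0.2588, 0.9659]] × [-11, -1]ᵀ
= [(0.9659)(-11) + (0.2588)(-1), (-0.2588)(-11) + (0.9659)(-1)]ᵀ
= [-10.8837, 1.8809]ᵀ
Result: (-10.8837, 1.8809)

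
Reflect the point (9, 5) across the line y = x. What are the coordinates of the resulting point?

Reflection across line y = x: (9, 5) → (5, 9)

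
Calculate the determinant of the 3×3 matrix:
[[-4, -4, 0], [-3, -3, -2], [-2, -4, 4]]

Expansion along first row:
det = -4·det([[-3,-2],[-4,4]]) - -4·det([[-3,-2],[-2,4]]) + 0·det([[-3,-3],[-2,-4]])
    = -4·(-3·4 - -2·-4) - -4·(-3·4 - -2·-2) + 0·(-3·-4 - -3·-2)
    = -4·-20 - -4·-16 + 0·6
    = 80 + -64 + 0 = 16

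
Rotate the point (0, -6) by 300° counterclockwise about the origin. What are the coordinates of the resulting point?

Rotation matrix for 300°: [[cos 300°, -sin 300°], [sin 300°, cos 300°]] ≈ [[0.500000, 0.866025], [-0.866025, 0.500000]]
[[0.500000, 0.866025], [-0.866025, 0.500000]] × [0, -6]ᵀ ≈ [-5.1962, -3]ᵀ
Result: (-5.1962, -3)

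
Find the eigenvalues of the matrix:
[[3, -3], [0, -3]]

Characteristic equation: det(A - λI) = 0
λ² - (trace)λ + (det) = 0
trace = 3 + -3 = 0, det = (3)(-3) - (-3)(0) = -9
λ² - (0)λ + (-9) = 0
λ = (0 ± √((0)² - 4·(-9))) / 2 = (0 ± √36) / 2
Solving: λ = -3, 3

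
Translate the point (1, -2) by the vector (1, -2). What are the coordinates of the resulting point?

Translation by (1, -2) (homogeneous matrix [[1, 0, 1], [0, 1, -2], [0, 0, 1]]):
x' = 1 + 1 = 2
y' = -2 + -2 = -4
Result: (2, -4)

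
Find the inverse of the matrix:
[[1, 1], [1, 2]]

For [[a,b],[c,d]], inverse = (1/det)·[[d,-b],[-c,a]]
det = (1)(2) - (1)(1) = 2 - 1 = 1
Inverse = [[2, -1], [-1, 1]]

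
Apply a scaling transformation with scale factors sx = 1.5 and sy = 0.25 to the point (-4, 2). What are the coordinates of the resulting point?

Scaling matrix:
[[1.50, 0], [0, 0.25]]
Result: (-4 × 1.5, 2 × 0.25) = (-6, 0.5)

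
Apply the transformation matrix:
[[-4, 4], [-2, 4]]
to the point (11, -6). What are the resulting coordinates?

Matrix multiplication:
[[-4, 4], [-2, 4]] × [11, -6]ᵀ
= [(-4)(11) + (4)(-6), (-2)(11) + (4)(-6)]ᵀ
= [-68, -46]ᵀ
Result: (-68, -46)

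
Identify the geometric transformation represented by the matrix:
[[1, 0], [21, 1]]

This matrix represents: vertical shear with factor 21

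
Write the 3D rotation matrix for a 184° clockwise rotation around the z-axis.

Rotation matrix for clockwise 184° around z-axis:
A clockwise rotation by 184° is a counterclockwise rotation by -184°.
cos(-184°) = -0.9976, sin(-184°) = 0.0698
Result: [[-0.9976, -0.0698, 0], [0.0698, -0.9976, 0], [0, 0, 1]]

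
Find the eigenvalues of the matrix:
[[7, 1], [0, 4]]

Characteristic equation: det(A - λI) = 0
λ² - (trace)λ + (det) = 0
trace = 7 + 4 = 11, det = (7)(4) - (1)(0) = 28
λ² - (11)λ + (28) = 0
λ = (11 ± √((11)² - 4·(28))) / 2 = (11 ± √9) / 2
Solving: λ = 4, 7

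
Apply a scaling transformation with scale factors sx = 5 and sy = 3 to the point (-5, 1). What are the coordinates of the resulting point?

Scaling matrix:
[[5, 0], [0, 3]]
Result: (-5 × 5, 1 × 3) = (-25, 3)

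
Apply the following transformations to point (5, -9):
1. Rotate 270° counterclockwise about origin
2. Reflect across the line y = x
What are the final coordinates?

Step 1: Rotate 270° → (-9, -5)
Step 2: Reflect across line y = x → (-5, -9)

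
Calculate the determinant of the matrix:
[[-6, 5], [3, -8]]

For a 2×2 matrix [[a, b], [c, d]], det = ad - bc
det = (-6)(-8) - (5)(3) = 48 - 15 = 33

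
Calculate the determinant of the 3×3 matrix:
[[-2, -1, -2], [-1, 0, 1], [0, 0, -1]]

Expansion along first row:
det = -2·det([[0,1],[0,-1]]) - -1·det([[-1,1],[0,-1]]) + -2·det([[-1,0],[0,0]])
    = -2·(0·-1 - 1·0) - -1·(-1·-1 - 1·0) + -2·(-1·0 - 0·0)
    = -2·0 - -1·1 + -2·0
    = 0 + 1 + 0 = 1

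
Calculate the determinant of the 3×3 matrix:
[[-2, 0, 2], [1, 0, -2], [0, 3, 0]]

Expansion along first row:
det = -2·det([[0,-2],[3,0]]) - 0·det([[1,-2],[0,0]]) + 2·det([[1,0],[0,3]])
    = -2·(0·0 - -2·3) - 0·(1·0 - -2·0) + 2·(1·3 - 0·0)
    = -2·6 - 0·0 + 2·3
    = -12 + 0 + 6 = -6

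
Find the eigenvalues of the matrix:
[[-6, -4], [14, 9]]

Characteristic equation: det(A - λI) = 0
λ² - (trace)λ + (det) = 0
trace = -6 + 9 = 3, det = (-6)(9) - (-4)(14) = 2
λ² - (3)λ + (2) = 0
λ = (3 ± √((3)² - 4·(2))) / 2 = (3 ± √1) / 2
Solving: λ = 1, 2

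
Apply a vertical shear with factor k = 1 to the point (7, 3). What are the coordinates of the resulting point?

Shear matrix for vertical shear with factor k = 1:
[[1, 0], [1, 1]]
Result: (7, 3) → (7, 10)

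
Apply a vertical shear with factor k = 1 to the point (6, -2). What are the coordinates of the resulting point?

Shear matrix for vertical shear with factor k = 1:
[[1, 0], [1, 1]]
Result: (6, -2) → (6, 4)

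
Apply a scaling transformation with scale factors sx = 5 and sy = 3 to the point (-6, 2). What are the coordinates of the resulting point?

Scaling matrix:
[[5, 0], [0, 3]]
Result: (-6 × 5, 2 × 3) = (-30, 6)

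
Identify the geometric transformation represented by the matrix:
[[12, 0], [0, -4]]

This matrix represents: non-uniform scaling by sx = 12, sy = -4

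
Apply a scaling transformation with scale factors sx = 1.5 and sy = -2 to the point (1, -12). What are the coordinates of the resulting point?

Scaling matrix:
[[1.50, 0], [0, -2]]
Result: (1 × 1.5, -12 × -2) = (1.5, 24)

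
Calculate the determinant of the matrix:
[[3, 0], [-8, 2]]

For a 2×2 matrix [[a, b], [c, d]], det = ad - bc
det = (3)(2) - (0)(-8) = 6 - 0 = 6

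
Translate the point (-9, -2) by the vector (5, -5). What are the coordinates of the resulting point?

Translation by (5, -5) (homogeneous matrix [[1, 0, 5], [0, 1, -5], [0, 0, 1]]):
x' = -9 + 5 = -4
y' = -2 + -5 = -7
Result: (-4, -7)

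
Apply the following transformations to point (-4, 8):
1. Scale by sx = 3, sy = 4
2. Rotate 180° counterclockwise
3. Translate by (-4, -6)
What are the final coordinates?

Step 1: Scale → (-12, 32)
Step 2: Rotate 180° → (12, -32)
Step 3: Translate → (8, -38)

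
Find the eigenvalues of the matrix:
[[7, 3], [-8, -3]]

Characteristic equation: det(A - λI) = 0
λ² - (trace)λ + (det) = 0
trace = 7 + -3 = 4, det = (7)(-3) - (3)(-8) = 3
λ² - (4)λ + (3) = 0
λ = (4 ± √((4)² - 4·(3))) / 2 = (4 ± √4) / 2
Solving: λ = 1, 3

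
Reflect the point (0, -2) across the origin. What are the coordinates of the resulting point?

Reflection across origin: (0, -2) → (0, 2)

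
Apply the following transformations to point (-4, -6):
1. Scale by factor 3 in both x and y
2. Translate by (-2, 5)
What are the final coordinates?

Step 1: Scale (-4, -6) by 3 → (-12, -18)
Step 2: Translate by (-2, 5) → (-14, -13)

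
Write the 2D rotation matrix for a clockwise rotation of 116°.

Rotation matrix formula: [[cos θ, -sin θ], [sin θ, cos θ]]
A clockwise rotation by 116° is equivalent to a counterclockwise rotation by -116°.
For θ = -116°:
cos(-116°) = -0.4384
sin(-116°) = -0.8988
Result: [[-0.4384, 0.8988], [-0.8988, -0.4384]]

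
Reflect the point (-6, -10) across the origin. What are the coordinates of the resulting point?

Reflection across origin: (-6, -10) → (6, 10)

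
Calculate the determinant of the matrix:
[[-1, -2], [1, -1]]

For a 2×2 matrix [[a, b], [c, d]], det = ad - bc
det = (-1)(-1) - (-2)(1) = 1 - -2 = 3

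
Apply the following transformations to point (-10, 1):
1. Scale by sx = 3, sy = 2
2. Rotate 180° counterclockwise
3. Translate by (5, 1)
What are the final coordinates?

Step 1: Scale → (-30, 2)
Step 2: Rotate 180° → (30, -2)
Step 3: Translate → (35, -1)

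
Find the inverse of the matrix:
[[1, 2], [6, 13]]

For [[a,b],[c,d]], inverse = (1/det)·[[d,-b],[-c,a]]
det = (1)(13) - (2)(6) = 13 - 12 = 1
Inverse = [[13, -2], [-6, 1]]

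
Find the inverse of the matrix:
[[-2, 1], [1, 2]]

For [[a,b],[c,d]], inverse = (1/det)·[[d,-b],[-c,a]]
det = (-2)(2) - (1)(1) = -4 - 1 = -5
Inverse = (1/-5)·[[2, -1], [-1, -2]]
= [[-2/5, 1/5], [1/5, 2/5]]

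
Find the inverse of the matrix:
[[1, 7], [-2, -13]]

For [[a,b],[c,d]], inverse = (1/det)·[[d,-b],[-c,a]]
det = (1)(-13) - (7)(-2) = -13 - -14 = 1
Inverse = [[-13, -7], [2, 1]]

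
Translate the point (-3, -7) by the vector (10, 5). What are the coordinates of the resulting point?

Translation by (10, 5) (homogeneous matrix [[1, 0, 10], [0, 1, 5], [0, 0, 1]]):
x' = -3 + 10 = 7
y' = -7 + 5 = -2
Result: (7, -2)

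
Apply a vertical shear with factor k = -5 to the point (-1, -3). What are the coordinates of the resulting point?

Shear matrix for vertical shear with factor k = -5:
[[1, 0], [-5, 1]]
Result: (-1, -3) → (-1, 2)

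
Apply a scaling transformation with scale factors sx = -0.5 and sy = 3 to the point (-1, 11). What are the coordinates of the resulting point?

Scaling matrix:
[[-0.50, 0], [0, 3]]
Result: (-1 × -0.5, 11 × 3) = (0.5, 33)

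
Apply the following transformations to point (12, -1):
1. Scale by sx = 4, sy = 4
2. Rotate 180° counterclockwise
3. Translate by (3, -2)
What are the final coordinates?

Step 1: Scale → (48, -4)
Step 2: Rotate 180° → (-48, 4)
Step 3: Translate → (-45, 2)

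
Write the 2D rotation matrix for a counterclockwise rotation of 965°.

Rotation matrix formula: [[cos θ, -sin θ], [sin θ, cos θ]]
For θ = 965°:
cos(965°) = -0.4226
sin(965°) = -0.9063
Result: [[-0.4226, 0.9063], [-0.9063, -0.4226]]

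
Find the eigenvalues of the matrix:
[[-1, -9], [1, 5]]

Characteristic equation: det(A - λI) = 0
λ² - (trace)λ + (det) = 0
trace = -1 + 5 = 4, det = (-1)(5) - (-9)(1) = 4
λ² - (4)λ + (4) = 0
λ = (4 ± √((4)² - 4·(4))) / 2 = (4 ± √0) / 2
Solving: λ = 2, 2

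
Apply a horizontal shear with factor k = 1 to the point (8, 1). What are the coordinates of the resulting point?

Shear matrix for horizontal shear with factor k = 1:
[[1, 1], [0, 1]]
Result: (8, 1) → (9, 1)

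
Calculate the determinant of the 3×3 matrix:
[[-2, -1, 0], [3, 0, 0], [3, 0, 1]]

Expansion along first row:
det = -2·det([[0,0],[0,1]]) - -1·det([[3,0],[3,1]]) + 0·det([[3,0],[3,0]])
    = -2·(0·1 - 0·0) - -1·(3·1 - 0·3) + 0·(3·0 - 0·3)
    = -2·0 - -1·3 + 0·0
    = 0 + 3 + 0 = 3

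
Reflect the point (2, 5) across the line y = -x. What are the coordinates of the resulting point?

Reflection across line y = -x: (2, 5) → (-5, -2)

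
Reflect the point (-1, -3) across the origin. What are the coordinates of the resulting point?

Reflection across origin: (-1, -3) → (1, 3)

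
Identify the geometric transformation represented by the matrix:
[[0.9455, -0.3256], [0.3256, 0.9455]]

This matrix represents: rotation by 19° counterclockwise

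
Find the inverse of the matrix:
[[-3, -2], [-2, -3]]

For [[a,b],[c,d]], inverse = (1/det)·[[d,-b],[-c,a]]
det = (-3)(-3) - (-2)(-2) = 9 - 4 = 5
Inverse = (1/5)·[[-3, 2], [2, -3]]
= [[-3/5, 2/5], [2/5, -3/5]]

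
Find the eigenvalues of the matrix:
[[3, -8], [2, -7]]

Characteristic equation: det(A - λI) = 0
λ² - (trace)λ + (det) = 0
trace = 3 + -7 = -4, det = (3)(-7) - (-8)(2) = -5
λ² - (-4)λ + (-5) = 0
λ = (-4 ± √((-4)² - 4·(-5))) / 2 = (-4 ± √36) / 2
Solving: λ = -5, 1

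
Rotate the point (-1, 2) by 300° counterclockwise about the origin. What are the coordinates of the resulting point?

Rotation matrix for 300°: [[cos 300°, -sin 300°], [sin 300°, cos 300°]] ≈ [[0.500000, 0.866025], [-0.866025, 0.500000]]
[[0.500000, 0.866025], [-0.866025, 0.500000]] × [-1, 2]ᵀ ≈ [1.2321, 1.8660]ᵀ
Result: (1.2321, 1.8660)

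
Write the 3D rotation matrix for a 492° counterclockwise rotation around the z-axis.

Rotation matrix for counterclockwise 492° around z-axis:
cos(492°) = -0.6691, sin(492°) = 0.7431
Result: [[-0.6691, -0.7431, 0], [0.7431, -0.6691, 0], [0, 0, 1]]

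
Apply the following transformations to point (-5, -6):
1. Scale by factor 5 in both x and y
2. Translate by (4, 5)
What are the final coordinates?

Step 1: Scale (-5, -6) by 5 → (-25, -30)
Step 2: Translate by (4, 5) → (-21, -25)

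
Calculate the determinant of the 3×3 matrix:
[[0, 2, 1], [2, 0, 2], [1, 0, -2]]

Expansion along first row:
det = 0·det([[0,2],[0,-2]]) - 2·det([[2,2],[1,-2]]) + 1·det([[2,0],[1,0]])
    = 0·(0·-2 - 2·0) - 2·(2·-2 - 2·1) + 1·(2·0 - 0·1)
    = 0·0 - 2·-6 + 1·0
    = 0 + 12 + 0 = 12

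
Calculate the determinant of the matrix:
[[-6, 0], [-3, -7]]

For a 2×2 matrix [[a, b], [c, d]], det = ad - bc
det = (-6)(-7) - (0)(-3) = 42 - 0 = 42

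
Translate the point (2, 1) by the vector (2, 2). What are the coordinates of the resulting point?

Translation by (2, 2) (homogeneous matrix [[1, 0, 2], [0, 1, 2], [0, 0, 1]]):
x' = 2 + 2 = 4
y' = 1 + 2 = 3
Result: (4, 3)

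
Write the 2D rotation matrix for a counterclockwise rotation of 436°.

Rotation matrix formula: [[cos θ, -sin θ], [sin θ, cos θ]]
For θ = 436°:
cos(436°) = 0.2419
sin(436°) = 0.9703
Result: [[0.2419, -0.9703], [0.9703, 0.2419]]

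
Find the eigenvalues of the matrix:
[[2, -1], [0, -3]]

Characteristic equation: det(A - λI) = 0
λ² - (trace)λ + (det) = 0
trace = 2 + -3 = -1, det = (2)(-3) - (-1)(0) = -6
λ² - (-1)λ + (-6) = 0
λ = (-1 ± √((-1)² - 4·(-6))) / 2 = (-1 ± √25) / 2
Solving: λ = -3, 2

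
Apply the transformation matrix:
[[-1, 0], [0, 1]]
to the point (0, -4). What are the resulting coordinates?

Matrix multiplication:
[[-1, 0], [0, 1]] × [0, -4]ᵀ
= [(-1)(0) + (0)(-4), (0)(0) + (1)(-4)]ᵀ
= [0, -4]ᵀ
Result: (0, -4)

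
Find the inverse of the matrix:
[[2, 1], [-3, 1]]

For [[a,b],[c,d]], inverse = (1/det)·[[d,-b],[-c,a]]
det = (2)(1) - (1)(-3) = 2 - -3 = 5
Inverse = (1/5)·[[1, -1], [3, 2]]
= [[1/5, -1/5], [3/5, 2/5]]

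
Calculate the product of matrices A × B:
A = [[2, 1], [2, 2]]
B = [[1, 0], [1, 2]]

Matrix multiplication:
C[0][0] = 2×1 + 1×1 = 3
C[0][1] = 2×0 + 1×2 = 2
C[1][0] = 2×1 + 2×1 = 4
C[1][1] = 2×0 + 2×2 = 4
Result: [[3, 2], [4, 4]]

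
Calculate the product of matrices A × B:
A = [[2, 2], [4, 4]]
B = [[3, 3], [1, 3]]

Matrix multiplication:
C[0][0] = 2×3 + 2×1 = 8
C[0][1] = 2×3 + 2×3 = 12
C[1][0] = 4×3 + 4×1 = 16
C[1][1] = 4×3 + 4×3 = 24
Result: [[8, 12], [16, 24]]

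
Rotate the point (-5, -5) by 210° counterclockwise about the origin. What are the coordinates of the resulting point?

Rotation matrix for 210°: [[cos 210°, -sin 210°], [sin 210°, cos 210°]] ≈ [[-0.866025, 0.500000], [-0.500000, -0.866025]]
[[-0.866025, 0.500000], [-0.500000, -0.866025]] × [-5, -5]ᵀ ≈ [1.8301, 6.8301]ᵀ
Result: (1.8301, 6.8301)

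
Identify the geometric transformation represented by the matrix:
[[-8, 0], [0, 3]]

This matrix represents: non-uniform scaling by sx = -8, sy = 3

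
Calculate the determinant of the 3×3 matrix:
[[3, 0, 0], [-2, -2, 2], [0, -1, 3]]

Expansion along first row:
det = 3·det([[-2,2],[-1,3]]) - 0·det([[-2,2],[0,3]]) + 0·det([[-2,-2],[0,-1]])
    = 3·(-2·3 - 2·-1) - 0·(-2·3 - 2·0) + 0·(-2·-1 - -2·0)
    = 3·-4 - 0·-6 + 0·2
    = -12 + 0 + 0 = -12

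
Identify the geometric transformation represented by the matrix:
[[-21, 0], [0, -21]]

This matrix represents: uniform scaling by factor -21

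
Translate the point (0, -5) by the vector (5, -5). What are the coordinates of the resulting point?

Translation by (5, -5) (homogeneous matrix [[1, 0, 5], [0, 1, -5], [0, 0, 1]]):
x' = 0 + 5 = 5
y' = -5 + -5 = -10
Result: (5, -10)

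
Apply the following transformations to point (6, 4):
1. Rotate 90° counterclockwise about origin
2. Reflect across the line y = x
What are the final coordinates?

Step 1: Rotate 90° → (-4, 6)
Step 2: Reflect across line y = x → (6, -4)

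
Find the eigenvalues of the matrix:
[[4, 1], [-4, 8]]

Characteristic equation: det(A - λI) = 0
λ² - (trace)λ + (det) = 0
trace = 4 + 8 = 12, det = (4)(8) - (1)(-4) = 36
λ² - (12)λ + (36) = 0
λ = (12 ± √((12)² - 4·(36))) / 2 = (12 ± √0) / 2
Solving: λ = 6, 6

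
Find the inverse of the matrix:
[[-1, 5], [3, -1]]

For [[a,b],[c,d]], inverse = (1/det)·[[d,-b],[-c,a]]
det = (-1)(-1) - (5)(3) = 1 - 15 = -14
Inverse = (1/-14)·[[-1, -5], [-3, -1]]
= [[1/14, 5/14], [3/14, 1/14]]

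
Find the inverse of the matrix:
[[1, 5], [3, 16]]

For [[a,b],[c,d]], inverse = (1/det)·[[d,-b],[-c,a]]
det = (1)(16) - (5)(3) = 16 - 15 = 1
Inverse = [[16, -5], [-3, 1]]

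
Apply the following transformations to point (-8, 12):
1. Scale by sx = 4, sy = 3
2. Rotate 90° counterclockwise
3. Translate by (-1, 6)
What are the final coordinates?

Step 1: Scale → (-32, 36)
Step 2: Rotate 90° → (-36, -32)
Step 3: Translate → (-37, -26)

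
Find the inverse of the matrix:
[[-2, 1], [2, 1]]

For [[a,b],[c,d]], inverse = (1/det)·[[d,-b],[-c,a]]
det = (-2)(1) - (1)(2) = -2 - 2 = -4
Inverse = (1/-4)·[[1, -1], [-2, -2]]
= [[-1/4, 1/4], [1/2, 1/2]]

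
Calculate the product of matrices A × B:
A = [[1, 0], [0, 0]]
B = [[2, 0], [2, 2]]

Matrix multiplication:
C[0][0] = 1×2 + 0×2 = 2
C[0][1] = 1×0 + 0×2 = 0
C[1][0] = 0×2 + 0×2 = 0
C[1][1] = 0×0 + 0×2 = 0
Result: [[2, 0], [0, 0]]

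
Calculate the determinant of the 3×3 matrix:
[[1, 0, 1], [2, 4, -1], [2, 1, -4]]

Expansion along first row:
det = 1·det([[4,-1],[1,-4]]) - 0·det([[2,-1],[2,-4]]) + 1·det([[2,4],[2,1]])
    = 1·(4·-4 - -1·1) - 0·(2·-4 - -1·2) + 1·(2·1 - 4·2)
    = 1·-15 - 0·-6 + 1·-6
    = -15 + 0 + -6 = -21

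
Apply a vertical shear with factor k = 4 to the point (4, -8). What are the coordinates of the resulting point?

Shear matrix for vertical shear with factor k = 4:
[[1, 0], [4, 1]]
Result: (4, -8) → (4, 8)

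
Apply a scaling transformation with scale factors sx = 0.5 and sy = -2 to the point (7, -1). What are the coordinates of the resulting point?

Scaling matrix:
[[0.50, 0], [0, -2]]
Result: (7 × 0.5, -1 × -2) = (3.5, 2)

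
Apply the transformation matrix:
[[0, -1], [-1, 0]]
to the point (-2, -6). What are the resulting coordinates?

Matrix multiplication:
[[0, -1], [-1, 0]] × [-2, -6]ᵀ
= [(0)(-2) + (-1)(-6), (-1)(-2) + (0)(-6)]ᵀ
= [6, 2]ᵀ
Result: (6, 2)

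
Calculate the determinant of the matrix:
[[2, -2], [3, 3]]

For a 2×2 matrix [[a, b], [c, d]], det = ad - bc
det = (2)(3) - (-2)(3) = 6 - -6 = 12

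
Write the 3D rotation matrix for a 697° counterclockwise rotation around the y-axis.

Rotation matrix for counterclockwise 697° around y-axis:
cos(697°) = 0.9205, sin(697°) = -0.3907
Result: [[0.9205, 0, -0.3907], [0, 1, 0], [0.3907, 0, 0.9205]]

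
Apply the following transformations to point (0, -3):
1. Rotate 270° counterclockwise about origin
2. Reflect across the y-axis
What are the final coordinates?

Step 1: Rotate 270° → (-3, 0)
Step 2: Reflect across y-axis → (3, 0)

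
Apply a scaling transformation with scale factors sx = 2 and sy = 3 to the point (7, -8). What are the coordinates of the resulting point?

Scaling matrix:
[[2, 0], [0, 3]]
Result: (7 × 2, -8 × 3) = (14, -24)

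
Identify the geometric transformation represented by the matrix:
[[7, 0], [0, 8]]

This matrix represents: non-uniform scaling by sx = 7, sy = 8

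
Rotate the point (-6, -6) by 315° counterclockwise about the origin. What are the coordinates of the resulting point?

Rotation matrix for 315°: [[cos 315°, -sin 315°], [sin 315°, cos 315°]] ≈ [[0.707107, 0.707107], [-0.707107, 0.707107]]
[[0.707107, 0.707107], [-0.707107, 0.707107]] × [-6, -6]ᵀ ≈ [-8.4853, 0]ᵀ
Result: (-8.4853, 0)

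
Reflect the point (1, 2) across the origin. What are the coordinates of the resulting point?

Reflection across origin: (1, 2) → (-1, -2)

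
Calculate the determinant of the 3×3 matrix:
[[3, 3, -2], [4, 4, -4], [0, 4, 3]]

Expansion along first row:
det = 3·det([[4,-4],[4,3]]) - 3·det([[4,-4],[0,3]]) + -2·det([[4,4],[0,4]])
    = 3·(4·3 - -4·4) - 3·(4·3 - -4·0) + -2·(4·4 - 4·0)
    = 3·28 - 3·12 + -2·16
    = 84 + -36 + -32 = 16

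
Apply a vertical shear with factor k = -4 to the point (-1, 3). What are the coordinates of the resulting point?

Shear matrix for vertical shear with factor k = -4:
[[1, 0], [-4, 1]]
Result: (-1, 3) → (-1, 7)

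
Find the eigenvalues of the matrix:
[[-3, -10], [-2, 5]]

Characteristic equation: det(A - λI) = 0
λ² - (trace)λ + (det) = 0
trace = -3 + 5 = 2, det = (-3)(5) - (-10)(-2) = -35
λ² - (2)λ + (-35) = 0
λ = (2 ± √((2)² - 4·(-35))) / 2 = (2 ± √144) / 2
Solving: λ = -5, 7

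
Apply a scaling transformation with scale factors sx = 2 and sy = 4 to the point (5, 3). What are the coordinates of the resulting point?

Scaling matrix:
[[2, 0], [0, 4]]
Result: (5 × 2, 3 × 4) = (10, 12)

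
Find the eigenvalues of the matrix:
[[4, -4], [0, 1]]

Characteristic equation: det(A - λI) = 0
λ² - (trace)λ + (det) = 0
trace = 4 + 1 = 5, det = (4)(1) - (-4)(0) = 4
λ² - (5)λ + (4) = 0
λ = (5 ± √((5)² - 4·(4))) / 2 = (5 ± √9) / 2
Solving: λ = 1, 4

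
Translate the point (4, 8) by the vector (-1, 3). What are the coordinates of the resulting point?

Translation by (-1, 3) (homogeneous matrix [[1, 0, -1], [0, 1, 3], [0, 0, 1]]):
x' = 4 + -1 = 3
y' = 8 + 3 = 11
Result: (3, 11)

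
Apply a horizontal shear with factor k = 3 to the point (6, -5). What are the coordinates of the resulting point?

Shear matrix for horizontal shear with factor k = 3:
[[1, 3], [0, 1]]
Result: (6, -5) → (-9, -5)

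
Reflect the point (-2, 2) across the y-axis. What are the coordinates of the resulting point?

Reflection across y-axis: (-2, 2) → (2, 2)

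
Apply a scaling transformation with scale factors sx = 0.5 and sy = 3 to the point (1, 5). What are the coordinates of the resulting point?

Scaling matrix:
[[0.50, 0], [0, 3]]
Result: (1 × 0.5, 5 × 3) = (0.5, 15)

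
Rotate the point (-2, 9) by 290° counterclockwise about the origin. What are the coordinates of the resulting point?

Rotation matrix for 290°: [[cos 290°, -sin 290°], [sin 290°, cos 290°]] ≈ [[0.342020, 0.939693], [-0.939693, 0.342020]]
[[0.342020, 0.939693], [-0.939693, 0.342020]] × [-2, 9]ᵀ ≈ [7.7732, 4.9576]ᵀ
Result: (7.7732, 4.9576)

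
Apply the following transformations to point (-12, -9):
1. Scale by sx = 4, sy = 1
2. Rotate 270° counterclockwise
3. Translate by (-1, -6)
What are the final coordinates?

Step 1: Scale → (-48, -9)
Step 2: Rotate 270° → (-9, 48)
Step 3: Translate → (-10, 42)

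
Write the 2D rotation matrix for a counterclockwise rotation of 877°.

Rotation matrix formula: [[cos θ, -sin θ], [sin θ, cos θ]]
For θ = 877°:
cos(877°) = -0.9205
sin(877°) = 0.3907
Result: [[-0.9205, -0.3907], [0.3907, -0.9205]]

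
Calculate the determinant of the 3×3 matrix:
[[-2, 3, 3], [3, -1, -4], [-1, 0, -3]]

Expansion along first row:
det = -2·det([[-1,-4],[0,-3]]) - 3·det([[3,-4],[-1,-3]]) + 3·det([[3,-1],[-1,0]])
    = -2·(-1·-3 - -4·0) - 3·(3·-3 - -4·-1) + 3·(3·0 - -1·-1)
    = -2·3 - 3·-13 + 3·-1
    = -6 + 39 + -3 = 30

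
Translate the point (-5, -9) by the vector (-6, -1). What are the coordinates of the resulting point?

Translation by (-6, -1) (homogeneous matrix [[1, 0, -6], [0, 1, -1], [0, 0, 1]]):
x' = -5 + -6 = -11
y' = -9 + -1 = -10
Result: (-11, -10)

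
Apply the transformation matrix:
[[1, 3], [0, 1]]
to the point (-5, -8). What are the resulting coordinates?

Matrix multiplication:
[[1, 3], [0, 1]] × [-5, -8]ᵀ
= [(1)(-5) + (3)(-8), (0)(-5) + (1)(-8)]ᵀ
= [-29, -8]ᵀ
Result: (-29, -8)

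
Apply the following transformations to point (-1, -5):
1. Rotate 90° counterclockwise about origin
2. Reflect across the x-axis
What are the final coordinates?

Step 1: Rotate 90° → (5, -1)
Step 2: Reflect across x-axis → (5, 1)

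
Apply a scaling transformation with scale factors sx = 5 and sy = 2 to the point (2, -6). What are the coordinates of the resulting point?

Scaling matrix:
[[5, 0], [0, 2]]
Result: (2 × 5, -6 × 2) = (10, -12)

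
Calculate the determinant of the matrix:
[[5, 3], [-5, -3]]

For a 2×2 matrix [[a, b], [c, d]], det = ad - bc
det = (5)(-3) - (3)(-5) = -15 - -15 = 0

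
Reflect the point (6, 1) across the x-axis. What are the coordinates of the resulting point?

Reflection across x-axis: (6, 1) → (6, -1)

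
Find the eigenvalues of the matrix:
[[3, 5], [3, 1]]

Characteristic equation: det(A - λI) = 0
λ² - (trace)λ + (det) = 0
trace = 3 + 1 = 4, det = (3)(1) - (5)(3) = -12
λ² - (4)λ + (-12) = 0
λ = (4 ± √((4)² - 4·(-12))) / 2 = (4 ± √64) / 2
Solving: λ = -2, 6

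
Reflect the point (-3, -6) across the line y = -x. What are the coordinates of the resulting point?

Reflection across line y = -x: (-3, -6) → (6, 3)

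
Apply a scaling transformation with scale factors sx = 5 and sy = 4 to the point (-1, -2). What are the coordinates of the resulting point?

Scaling matrix:
[[5, 0], [0, 4]]
Result: (-1 × 5, -2 × 4) = (-5, -8)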